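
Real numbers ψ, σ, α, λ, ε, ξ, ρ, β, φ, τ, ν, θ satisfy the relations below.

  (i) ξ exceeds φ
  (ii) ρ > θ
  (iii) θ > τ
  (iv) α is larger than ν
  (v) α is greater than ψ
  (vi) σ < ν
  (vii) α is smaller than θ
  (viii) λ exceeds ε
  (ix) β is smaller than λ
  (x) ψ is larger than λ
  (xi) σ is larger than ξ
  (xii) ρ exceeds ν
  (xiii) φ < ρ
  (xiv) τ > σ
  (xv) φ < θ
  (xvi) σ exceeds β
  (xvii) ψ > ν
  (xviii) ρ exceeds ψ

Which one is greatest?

ρ

β is not greatest since β < λ; ε is not greatest since ε < λ; φ is not greatest since φ < ξ; λ is not greatest since λ < ψ; ξ is not greatest since ξ < σ; σ is not greatest since σ < τ; ν is not greatest since ν < ρ; ψ is not greatest since ψ < α; τ is not greatest since τ < θ; α is not greatest since α < θ; θ is not greatest since θ < ρ.
Only ρ has nothing above it, so ρ is the greatest.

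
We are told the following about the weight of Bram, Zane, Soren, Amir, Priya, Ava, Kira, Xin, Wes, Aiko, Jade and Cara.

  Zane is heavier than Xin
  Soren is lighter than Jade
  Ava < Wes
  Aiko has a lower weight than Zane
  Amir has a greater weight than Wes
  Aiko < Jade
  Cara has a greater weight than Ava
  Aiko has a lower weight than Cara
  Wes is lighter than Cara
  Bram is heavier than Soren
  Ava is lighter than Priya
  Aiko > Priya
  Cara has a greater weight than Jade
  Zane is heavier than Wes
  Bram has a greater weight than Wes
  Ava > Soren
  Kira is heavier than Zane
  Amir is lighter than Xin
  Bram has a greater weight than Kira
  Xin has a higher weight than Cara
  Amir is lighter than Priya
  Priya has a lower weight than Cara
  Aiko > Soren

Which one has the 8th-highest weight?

Priya

The consecutive relations fix a unique order: Soren < Ava < Wes < Amir < Priya < Aiko < Jade < Cara < Xin < Zane < Kira < Bram.
The 8th largest is Priya.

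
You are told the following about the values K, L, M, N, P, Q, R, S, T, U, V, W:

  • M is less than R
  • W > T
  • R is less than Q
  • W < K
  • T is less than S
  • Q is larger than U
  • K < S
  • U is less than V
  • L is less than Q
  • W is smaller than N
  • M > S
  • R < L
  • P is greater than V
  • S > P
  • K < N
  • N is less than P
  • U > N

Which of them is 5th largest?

S

Chaining the given pairs: T < W < K < N < U < V < P < S < M < R < L < Q.
The 5th largest is S.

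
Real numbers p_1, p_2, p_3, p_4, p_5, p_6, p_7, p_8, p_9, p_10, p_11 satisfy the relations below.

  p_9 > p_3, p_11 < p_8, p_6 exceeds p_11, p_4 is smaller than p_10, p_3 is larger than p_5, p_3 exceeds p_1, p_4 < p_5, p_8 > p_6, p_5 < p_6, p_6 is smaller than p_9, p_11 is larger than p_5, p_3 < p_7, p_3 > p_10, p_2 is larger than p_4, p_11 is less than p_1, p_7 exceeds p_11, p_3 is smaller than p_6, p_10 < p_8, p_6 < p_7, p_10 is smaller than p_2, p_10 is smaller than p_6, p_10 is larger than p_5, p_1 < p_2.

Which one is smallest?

Chaining upward from p_4: directly above it, p_5, p_10, p_2; then p_11, p_3, p_6, p_8; then p_1, p_9, p_7.
That covers every other element, and nothing is given below p_4, so p_4 is the smallest.

p_4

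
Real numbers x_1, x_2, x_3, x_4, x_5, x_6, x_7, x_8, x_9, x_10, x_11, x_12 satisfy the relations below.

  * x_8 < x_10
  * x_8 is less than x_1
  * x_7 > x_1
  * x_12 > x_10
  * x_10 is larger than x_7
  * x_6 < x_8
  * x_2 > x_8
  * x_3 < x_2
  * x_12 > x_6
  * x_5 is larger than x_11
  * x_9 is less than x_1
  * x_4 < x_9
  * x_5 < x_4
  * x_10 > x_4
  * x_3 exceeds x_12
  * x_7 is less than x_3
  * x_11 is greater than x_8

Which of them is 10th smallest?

x_12

Piecing the relations together gives one ordering: x_6 < x_8 < x_11 < x_5 < x_4 < x_9 < x_1 < x_7 < x_10 < x_12 < x_3 < x_2.
The 10th smallest is x_12.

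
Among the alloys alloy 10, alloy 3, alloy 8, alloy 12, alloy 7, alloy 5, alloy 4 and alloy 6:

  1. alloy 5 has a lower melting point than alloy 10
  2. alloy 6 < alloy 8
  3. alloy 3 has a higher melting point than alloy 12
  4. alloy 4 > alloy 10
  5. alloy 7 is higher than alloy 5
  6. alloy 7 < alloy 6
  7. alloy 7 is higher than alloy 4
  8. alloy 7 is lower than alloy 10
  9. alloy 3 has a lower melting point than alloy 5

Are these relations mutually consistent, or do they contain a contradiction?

inconsistent

We have alloy 7 < alloy 10 stated directly, yet also alloy 10 < alloy 4 < alloy 7 by chaining the others — so alloy 10 < alloy 7. Contradiction.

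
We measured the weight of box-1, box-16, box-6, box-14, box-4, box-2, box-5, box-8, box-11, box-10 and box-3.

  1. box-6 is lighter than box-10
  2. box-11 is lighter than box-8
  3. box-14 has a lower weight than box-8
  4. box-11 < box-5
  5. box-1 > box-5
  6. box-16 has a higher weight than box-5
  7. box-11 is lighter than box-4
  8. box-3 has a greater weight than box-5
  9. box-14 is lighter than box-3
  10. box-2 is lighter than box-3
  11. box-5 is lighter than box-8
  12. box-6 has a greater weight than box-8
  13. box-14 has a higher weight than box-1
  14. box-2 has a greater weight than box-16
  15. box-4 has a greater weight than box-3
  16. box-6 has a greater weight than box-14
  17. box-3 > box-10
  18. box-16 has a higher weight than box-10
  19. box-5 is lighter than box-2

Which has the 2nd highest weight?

The consecutive relations fix a unique order: box-11 < box-5 < box-1 < box-14 < box-8 < box-6 < box-10 < box-16 < box-2 < box-3 < box-4.
The 2nd largest is box-3.

box-3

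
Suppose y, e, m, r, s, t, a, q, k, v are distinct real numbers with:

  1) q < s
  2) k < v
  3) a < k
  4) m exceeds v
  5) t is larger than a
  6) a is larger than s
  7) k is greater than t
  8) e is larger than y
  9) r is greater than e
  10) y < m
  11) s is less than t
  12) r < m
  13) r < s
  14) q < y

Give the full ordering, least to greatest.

Nothing is placed below q, so it is least; from there q < y; y < e; e < r; r < s; s < a; a < t; t < k; k < v; v < m, each given directly.

q < y < e < r < s < a < t < k < v < m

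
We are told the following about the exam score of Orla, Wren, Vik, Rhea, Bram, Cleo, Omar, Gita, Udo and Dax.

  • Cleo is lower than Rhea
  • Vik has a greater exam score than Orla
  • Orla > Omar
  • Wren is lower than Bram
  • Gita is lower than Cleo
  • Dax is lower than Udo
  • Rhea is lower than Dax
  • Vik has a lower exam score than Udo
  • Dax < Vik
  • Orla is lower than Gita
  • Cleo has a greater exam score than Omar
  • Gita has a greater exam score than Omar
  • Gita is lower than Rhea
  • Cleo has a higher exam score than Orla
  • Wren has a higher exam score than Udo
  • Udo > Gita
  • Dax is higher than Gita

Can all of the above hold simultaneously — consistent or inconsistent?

The single ordering Omar < Orla < Gita < Cleo < Rhea < Dax < Vik < Udo < Wren < Bram satisfies every listed relation, so no contradiction arises.

consistent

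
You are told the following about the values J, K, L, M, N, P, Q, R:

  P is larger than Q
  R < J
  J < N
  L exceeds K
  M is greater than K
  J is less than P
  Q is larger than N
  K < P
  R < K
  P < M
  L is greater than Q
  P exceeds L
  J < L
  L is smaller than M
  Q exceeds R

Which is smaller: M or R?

The relevant relations are R < J; J < N; N < Q; Q < L; L < P; P < M.
Together: R < J < N < Q < L < P < M.
So R < M; R is the smaller of the two.

R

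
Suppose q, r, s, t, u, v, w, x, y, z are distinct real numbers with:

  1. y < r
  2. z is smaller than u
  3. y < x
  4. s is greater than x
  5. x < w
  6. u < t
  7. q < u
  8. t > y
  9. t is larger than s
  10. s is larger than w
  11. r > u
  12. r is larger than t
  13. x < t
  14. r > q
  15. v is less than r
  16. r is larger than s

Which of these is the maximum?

r

y is not greatest since y < x; q is not greatest since q < r; z is not greatest since z < u; x is not greatest since x < t; u is not greatest since u < r; w is not greatest since w < s; v is not greatest since v < r; s is not greatest since s < r; t is not greatest since t < r.
Only r has nothing above it, so r is the maximum.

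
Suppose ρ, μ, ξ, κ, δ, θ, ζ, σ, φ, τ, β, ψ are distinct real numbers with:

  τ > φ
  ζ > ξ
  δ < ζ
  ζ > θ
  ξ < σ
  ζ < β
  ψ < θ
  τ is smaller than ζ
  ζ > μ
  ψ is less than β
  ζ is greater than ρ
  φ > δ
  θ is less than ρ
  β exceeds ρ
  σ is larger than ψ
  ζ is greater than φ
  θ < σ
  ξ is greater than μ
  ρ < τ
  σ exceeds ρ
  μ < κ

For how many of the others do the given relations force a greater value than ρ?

4

Directly above ρ: τ, ζ, σ, β.
No other element is forced above ρ by the given relations, so the count is 4.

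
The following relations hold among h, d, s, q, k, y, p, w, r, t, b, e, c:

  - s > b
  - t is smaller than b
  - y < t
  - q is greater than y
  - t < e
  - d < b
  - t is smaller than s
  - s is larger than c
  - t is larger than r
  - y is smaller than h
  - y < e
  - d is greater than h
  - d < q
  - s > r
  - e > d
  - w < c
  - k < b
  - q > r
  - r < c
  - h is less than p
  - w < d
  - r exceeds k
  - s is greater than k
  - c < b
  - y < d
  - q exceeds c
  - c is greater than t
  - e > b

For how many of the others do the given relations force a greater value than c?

The elements the relations force above c are q, b, e, s — no chain reaches any other.
That is 4.

4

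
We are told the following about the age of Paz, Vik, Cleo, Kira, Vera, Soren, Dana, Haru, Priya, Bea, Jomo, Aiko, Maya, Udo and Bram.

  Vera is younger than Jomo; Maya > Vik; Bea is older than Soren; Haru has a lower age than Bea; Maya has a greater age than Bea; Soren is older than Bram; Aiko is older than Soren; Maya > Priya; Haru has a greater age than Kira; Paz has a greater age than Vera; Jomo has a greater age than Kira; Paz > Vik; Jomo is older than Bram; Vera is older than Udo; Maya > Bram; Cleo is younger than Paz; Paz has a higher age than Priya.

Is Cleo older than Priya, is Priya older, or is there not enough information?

Following every chain through Priya: above Priya we get Maya, Paz.
Cleo is not reached, and no chain runs the other way from Cleo to Priya.
So the given relations leave the order of Priya and Cleo undetermined.

undetermined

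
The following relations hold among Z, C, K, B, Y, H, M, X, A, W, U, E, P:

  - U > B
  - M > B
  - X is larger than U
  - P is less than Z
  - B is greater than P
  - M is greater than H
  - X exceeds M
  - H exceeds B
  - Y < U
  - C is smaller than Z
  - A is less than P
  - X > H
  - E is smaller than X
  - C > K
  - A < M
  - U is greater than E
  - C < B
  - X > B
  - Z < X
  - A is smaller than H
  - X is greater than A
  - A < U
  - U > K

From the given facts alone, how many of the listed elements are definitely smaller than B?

4

The elements the relations force below B are K, A, C, P — no chain reaches any other.
That is 4.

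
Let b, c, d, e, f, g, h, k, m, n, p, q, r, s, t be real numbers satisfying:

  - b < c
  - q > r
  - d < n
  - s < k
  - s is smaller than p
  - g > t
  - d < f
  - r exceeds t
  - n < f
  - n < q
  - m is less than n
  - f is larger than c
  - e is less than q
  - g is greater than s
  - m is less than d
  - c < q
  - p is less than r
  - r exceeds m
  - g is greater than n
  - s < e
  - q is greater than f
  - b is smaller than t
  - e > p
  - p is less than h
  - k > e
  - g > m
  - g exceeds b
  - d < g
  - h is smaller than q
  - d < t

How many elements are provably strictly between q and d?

The relations place d below q. An element lies strictly between them when it is forced above d and also forced below q.
Above d: {n, t, r, f, g}. Below q: {m, b, s, p, h, n, c, t, r, e, f}.
Intersection: {n, t, r, f} — 4.

4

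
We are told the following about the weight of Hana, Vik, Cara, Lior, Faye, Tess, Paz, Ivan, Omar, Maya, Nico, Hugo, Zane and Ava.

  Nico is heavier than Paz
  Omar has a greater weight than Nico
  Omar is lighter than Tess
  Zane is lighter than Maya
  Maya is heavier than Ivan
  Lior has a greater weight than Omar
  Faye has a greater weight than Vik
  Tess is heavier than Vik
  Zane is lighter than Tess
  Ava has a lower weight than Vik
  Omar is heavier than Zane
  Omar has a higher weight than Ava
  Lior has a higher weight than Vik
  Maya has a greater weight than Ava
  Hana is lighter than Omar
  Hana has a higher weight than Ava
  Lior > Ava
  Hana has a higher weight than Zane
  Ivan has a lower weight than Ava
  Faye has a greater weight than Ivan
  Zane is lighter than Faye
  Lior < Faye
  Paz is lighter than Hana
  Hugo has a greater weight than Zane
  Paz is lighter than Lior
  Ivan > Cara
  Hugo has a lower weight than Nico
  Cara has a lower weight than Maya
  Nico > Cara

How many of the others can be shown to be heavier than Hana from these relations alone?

The elements the relations force above Hana are Omar, Lior, Tess, Faye — no chain reaches any other.
That is 4.

4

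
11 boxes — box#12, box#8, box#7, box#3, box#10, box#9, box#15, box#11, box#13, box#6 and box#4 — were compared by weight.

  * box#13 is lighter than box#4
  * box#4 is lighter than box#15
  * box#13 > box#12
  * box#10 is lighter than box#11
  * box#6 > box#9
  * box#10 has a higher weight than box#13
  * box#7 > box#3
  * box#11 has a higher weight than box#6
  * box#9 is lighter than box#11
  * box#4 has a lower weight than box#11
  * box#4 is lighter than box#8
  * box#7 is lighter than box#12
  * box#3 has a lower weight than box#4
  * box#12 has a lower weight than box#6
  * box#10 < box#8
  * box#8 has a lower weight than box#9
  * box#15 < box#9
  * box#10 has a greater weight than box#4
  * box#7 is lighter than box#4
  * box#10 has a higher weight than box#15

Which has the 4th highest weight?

Chaining the given pairs: box#3 < box#7 < box#12 < box#13 < box#4 < box#15 < box#10 < box#8 < box#9 < box#6 < box#11.
Counting 4 from the largest end gives box#8.

box#8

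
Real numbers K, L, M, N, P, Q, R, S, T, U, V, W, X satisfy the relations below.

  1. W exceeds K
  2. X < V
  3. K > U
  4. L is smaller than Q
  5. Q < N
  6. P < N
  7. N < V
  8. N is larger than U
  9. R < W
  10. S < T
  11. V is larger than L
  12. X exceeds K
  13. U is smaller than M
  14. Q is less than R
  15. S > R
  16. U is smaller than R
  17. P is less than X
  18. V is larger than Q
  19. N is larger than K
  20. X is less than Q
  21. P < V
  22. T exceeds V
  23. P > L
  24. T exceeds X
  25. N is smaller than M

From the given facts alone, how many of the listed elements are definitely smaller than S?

Directly below S: R.
One step further: U, Q (3 so far).
One step further: L, X (5 so far).
One step further: P, K (7 so far).
No other element is forced below S by the given relations, so the count is 7.

7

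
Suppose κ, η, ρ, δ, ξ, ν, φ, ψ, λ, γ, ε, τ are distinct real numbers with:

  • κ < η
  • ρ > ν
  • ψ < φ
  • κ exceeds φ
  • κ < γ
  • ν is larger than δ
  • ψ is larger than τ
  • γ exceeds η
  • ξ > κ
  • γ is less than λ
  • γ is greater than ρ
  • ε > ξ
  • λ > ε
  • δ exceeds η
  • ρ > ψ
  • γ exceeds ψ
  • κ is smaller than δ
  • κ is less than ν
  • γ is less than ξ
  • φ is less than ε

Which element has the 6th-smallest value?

δ

Piecing the relations together gives one ordering: τ < ψ < φ < κ < η < δ < ν < ρ < γ < ξ < ε < λ.
Counting 6 from the smallest end gives δ.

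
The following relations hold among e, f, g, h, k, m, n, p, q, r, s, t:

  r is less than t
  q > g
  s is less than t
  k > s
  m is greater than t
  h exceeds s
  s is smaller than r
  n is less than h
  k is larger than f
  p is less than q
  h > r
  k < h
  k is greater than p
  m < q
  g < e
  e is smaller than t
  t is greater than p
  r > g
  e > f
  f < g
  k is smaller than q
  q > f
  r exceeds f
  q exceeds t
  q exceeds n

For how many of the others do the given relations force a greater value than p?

The elements the relations force above p are k, t, m, q, h — no chain reaches any other.
That is 5.

5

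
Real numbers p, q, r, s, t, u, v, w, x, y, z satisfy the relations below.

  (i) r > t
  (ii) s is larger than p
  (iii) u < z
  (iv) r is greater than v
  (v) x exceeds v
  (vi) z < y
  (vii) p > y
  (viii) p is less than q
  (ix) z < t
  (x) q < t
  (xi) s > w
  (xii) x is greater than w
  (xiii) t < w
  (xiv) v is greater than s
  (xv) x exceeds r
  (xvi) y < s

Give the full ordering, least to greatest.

Each adjacent pair is fixed by a given relation: u < z; z < y; y < p; p < q; q < t; t < w; w < s; s < v; v < r; r < x. Chaining them end to end gives the full order.

u < z < y < p < q < t < w < s < v < r < x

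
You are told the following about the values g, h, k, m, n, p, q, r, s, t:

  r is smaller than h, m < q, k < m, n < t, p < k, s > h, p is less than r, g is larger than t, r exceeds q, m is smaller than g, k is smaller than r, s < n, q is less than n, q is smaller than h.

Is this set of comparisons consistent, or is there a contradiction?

The single ordering p < k < m < q < r < h < s < n < t < g satisfies every listed relation, so no contradiction arises.

consistent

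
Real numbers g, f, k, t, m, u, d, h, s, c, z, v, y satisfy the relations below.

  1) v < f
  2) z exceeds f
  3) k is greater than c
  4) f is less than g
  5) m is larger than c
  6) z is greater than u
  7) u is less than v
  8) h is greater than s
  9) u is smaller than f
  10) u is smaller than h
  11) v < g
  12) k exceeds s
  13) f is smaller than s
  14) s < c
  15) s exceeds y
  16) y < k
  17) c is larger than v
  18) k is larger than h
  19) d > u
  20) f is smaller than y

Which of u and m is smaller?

The relevant relations are u < v; v < f; f < s; s < c; c < m.
Together: u < v < f < s < c < m.
So u < m; u is the smaller of the two.

u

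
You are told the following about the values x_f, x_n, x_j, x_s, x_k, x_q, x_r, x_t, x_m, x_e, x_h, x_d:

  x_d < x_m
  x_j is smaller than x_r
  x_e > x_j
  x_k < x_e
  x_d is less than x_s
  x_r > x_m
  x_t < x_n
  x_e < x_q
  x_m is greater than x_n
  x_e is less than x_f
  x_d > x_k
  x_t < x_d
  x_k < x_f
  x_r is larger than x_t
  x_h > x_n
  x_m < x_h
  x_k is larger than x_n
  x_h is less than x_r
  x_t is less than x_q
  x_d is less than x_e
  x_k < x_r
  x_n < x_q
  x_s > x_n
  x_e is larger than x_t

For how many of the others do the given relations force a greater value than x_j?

4

The elements the relations force above x_j are x_e, x_q, x_r, x_f — no chain reaches any other.
That is 4.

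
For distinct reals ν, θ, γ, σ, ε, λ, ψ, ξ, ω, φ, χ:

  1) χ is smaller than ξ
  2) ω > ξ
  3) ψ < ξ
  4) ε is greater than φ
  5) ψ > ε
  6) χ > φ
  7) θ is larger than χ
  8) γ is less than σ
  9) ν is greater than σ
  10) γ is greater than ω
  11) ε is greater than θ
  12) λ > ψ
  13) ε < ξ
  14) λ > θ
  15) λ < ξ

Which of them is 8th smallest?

ω

The consecutive relations fix a unique order: φ < χ < θ < ε < ψ < λ < ξ < ω < γ < σ < ν.
Counting 8 from the smallest end gives ω.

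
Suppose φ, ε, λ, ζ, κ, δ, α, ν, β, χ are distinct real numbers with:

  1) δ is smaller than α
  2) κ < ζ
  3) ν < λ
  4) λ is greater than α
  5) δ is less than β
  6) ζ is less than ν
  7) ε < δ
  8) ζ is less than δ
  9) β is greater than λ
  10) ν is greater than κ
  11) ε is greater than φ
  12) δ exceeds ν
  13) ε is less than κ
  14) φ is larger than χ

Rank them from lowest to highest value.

χ < φ < ε < κ < ζ < ν < δ < α < λ < β

Each adjacent pair is fixed by a given relation: χ < φ; φ < ε; ε < κ; κ < ζ; ζ < ν; ν < δ; δ < α; α < λ; λ < β. Chaining them end to end gives the full order.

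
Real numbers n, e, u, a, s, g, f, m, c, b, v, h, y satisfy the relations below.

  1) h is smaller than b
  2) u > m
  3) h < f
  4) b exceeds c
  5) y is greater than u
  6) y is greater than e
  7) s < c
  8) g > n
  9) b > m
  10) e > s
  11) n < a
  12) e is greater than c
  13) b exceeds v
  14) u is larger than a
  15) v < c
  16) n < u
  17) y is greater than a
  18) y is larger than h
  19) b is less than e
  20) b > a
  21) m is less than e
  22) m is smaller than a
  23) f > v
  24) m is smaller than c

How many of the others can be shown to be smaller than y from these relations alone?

10

Directly below y: h, a, u, e.
One step further: n, m, s, c, b (9 so far).
One step further: v (10 so far).
Nothing else is reachable below y; 10 in all.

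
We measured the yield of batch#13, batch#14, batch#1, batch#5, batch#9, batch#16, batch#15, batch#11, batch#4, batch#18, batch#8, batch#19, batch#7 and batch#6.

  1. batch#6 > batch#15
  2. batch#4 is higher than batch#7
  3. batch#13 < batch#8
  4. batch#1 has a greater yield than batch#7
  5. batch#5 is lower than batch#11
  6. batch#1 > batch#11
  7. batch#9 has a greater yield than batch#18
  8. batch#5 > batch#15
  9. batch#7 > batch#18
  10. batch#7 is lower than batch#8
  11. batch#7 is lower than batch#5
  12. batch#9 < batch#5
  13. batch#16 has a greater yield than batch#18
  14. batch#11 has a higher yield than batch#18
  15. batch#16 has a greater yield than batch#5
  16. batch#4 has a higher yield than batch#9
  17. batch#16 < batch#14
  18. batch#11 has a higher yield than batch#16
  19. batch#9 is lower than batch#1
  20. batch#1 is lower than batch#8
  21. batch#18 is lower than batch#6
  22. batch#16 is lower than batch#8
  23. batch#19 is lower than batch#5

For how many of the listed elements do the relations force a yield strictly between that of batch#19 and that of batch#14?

Chaining upward from batch#19 reaches: batch#5, batch#16, batch#11, batch#1, batch#8.
Chaining downward from batch#14 reaches: batch#18, batch#15, batch#7, batch#9, batch#5, batch#16.
Strictly between batch#19 and batch#14 are those in both lists: batch#5, batch#16 — 2 elements.

2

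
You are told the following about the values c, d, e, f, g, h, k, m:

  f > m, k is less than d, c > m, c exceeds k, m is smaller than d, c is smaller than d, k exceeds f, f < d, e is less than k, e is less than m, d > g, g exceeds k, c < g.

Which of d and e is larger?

d

The relevant relations are e < m; m < f; f < k; k < c; c < g; g < d.
Chaining these gives e < m < f < k < c < g < d.
So e < d; d is the larger of the two.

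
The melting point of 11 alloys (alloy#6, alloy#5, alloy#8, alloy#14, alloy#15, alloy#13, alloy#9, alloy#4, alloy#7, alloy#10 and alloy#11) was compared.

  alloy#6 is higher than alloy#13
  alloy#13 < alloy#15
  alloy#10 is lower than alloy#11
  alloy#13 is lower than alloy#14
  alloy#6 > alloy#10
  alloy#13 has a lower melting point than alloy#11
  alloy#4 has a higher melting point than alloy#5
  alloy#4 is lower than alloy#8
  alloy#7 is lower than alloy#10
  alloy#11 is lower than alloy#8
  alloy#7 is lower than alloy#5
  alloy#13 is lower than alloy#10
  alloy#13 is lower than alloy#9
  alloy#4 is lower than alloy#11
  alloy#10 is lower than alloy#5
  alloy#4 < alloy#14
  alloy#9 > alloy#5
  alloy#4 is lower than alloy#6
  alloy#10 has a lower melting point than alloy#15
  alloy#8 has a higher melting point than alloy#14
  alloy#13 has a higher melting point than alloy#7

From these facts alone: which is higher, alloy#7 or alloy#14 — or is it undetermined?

alloy#14

alloy#7 < alloy#13 < alloy#10 < alloy#5 < alloy#4 < alloy#14, by transitivity through alloy#13, alloy#10, alloy#5, alloy#4.
So alloy#14 is higher.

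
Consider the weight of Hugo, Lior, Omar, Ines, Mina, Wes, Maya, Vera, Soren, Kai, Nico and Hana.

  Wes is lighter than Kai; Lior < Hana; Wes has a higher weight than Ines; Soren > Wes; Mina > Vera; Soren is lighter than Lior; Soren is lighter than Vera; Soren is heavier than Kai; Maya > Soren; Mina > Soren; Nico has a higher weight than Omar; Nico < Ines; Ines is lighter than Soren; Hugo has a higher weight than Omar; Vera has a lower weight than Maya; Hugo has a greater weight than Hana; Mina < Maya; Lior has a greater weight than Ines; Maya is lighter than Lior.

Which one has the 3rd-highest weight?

Lior

Chaining the given pairs: Omar < Nico < Ines < Wes < Kai < Soren < Vera < Mina < Maya < Lior < Hana < Hugo.
Counting 3 from the largest end gives Lior.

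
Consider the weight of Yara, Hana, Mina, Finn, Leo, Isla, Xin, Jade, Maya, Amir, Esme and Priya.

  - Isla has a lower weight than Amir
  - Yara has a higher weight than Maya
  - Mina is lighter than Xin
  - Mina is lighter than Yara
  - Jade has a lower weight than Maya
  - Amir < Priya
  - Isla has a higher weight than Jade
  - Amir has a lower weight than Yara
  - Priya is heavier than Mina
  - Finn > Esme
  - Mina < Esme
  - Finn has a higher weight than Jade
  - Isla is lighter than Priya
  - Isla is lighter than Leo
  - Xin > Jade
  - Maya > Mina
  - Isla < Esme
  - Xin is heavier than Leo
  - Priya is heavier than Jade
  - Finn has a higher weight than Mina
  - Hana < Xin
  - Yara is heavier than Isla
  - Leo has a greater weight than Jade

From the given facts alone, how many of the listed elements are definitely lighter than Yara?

The elements the relations force below Yara are Jade, Isla, Mina, Amir, Maya — no chain reaches any other.
That is 5.

5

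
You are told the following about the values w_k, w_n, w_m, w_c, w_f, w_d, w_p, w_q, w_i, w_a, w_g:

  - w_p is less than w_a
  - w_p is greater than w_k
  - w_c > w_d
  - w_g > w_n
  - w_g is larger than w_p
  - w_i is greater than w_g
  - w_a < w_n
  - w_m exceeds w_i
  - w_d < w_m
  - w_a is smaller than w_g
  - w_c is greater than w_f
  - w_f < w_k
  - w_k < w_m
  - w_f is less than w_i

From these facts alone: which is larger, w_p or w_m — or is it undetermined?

The relevant relations are w_p < w_a; w_a < w_n; w_n < w_g; w_g < w_i; w_i < w_m.
Together: w_p < w_a < w_n < w_g < w_i < w_m.
So w_m is larger.

w_m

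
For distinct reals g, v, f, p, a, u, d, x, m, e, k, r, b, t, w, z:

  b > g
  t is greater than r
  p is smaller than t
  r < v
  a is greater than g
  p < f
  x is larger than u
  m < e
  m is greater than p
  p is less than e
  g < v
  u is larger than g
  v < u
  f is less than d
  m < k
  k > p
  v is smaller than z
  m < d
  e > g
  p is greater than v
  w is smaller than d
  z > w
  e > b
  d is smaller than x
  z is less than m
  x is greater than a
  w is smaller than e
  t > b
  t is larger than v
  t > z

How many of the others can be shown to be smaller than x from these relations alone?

11

From x the given relations immediately reach a, d, u.
From those, g, w, v, f, m — 8 in total.
From those, r, p, z — 11 in total.
Nothing else is reachable below x; 11 in all.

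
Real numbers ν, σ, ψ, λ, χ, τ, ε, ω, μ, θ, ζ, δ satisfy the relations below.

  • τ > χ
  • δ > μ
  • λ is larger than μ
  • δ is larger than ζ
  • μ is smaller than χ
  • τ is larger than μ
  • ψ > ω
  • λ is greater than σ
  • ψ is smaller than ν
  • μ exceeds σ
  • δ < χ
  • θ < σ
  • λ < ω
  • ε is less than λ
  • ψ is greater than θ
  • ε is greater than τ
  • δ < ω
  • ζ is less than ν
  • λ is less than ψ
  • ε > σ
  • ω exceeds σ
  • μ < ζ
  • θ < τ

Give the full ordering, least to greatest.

Nothing is placed below θ, so it is least; from there θ < σ; σ < μ; μ < ζ; ζ < δ; δ < χ; χ < τ; τ < ε; ε < λ; λ < ω; ω < ψ; ψ < ν, each given directly.

θ < σ < μ < ζ < δ < χ < τ < ε < λ < ω < ψ < ν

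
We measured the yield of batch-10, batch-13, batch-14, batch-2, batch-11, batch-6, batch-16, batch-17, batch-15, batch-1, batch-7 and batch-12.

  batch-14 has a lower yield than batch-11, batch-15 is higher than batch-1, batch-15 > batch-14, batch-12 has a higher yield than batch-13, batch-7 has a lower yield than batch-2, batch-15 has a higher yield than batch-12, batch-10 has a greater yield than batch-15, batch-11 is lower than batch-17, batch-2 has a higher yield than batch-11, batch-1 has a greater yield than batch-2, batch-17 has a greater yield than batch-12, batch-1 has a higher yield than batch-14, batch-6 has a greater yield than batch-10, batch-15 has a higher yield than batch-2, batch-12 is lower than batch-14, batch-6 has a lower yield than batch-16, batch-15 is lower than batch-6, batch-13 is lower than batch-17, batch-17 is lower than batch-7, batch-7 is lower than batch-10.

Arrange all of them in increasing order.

batch-13 < batch-12 < batch-14 < batch-11 < batch-17 < batch-7 < batch-2 < batch-1 < batch-15 < batch-10 < batch-6 < batch-16

Nothing is placed below batch-13, so it is least; from there batch-13 < batch-12; batch-12 < batch-14; batch-14 < batch-11; batch-11 < batch-17; batch-17 < batch-7; batch-7 < batch-2; batch-2 < batch-1; batch-1 < batch-15; batch-15 < batch-10; batch-10 < batch-6; batch-6 < batch-16, each given directly.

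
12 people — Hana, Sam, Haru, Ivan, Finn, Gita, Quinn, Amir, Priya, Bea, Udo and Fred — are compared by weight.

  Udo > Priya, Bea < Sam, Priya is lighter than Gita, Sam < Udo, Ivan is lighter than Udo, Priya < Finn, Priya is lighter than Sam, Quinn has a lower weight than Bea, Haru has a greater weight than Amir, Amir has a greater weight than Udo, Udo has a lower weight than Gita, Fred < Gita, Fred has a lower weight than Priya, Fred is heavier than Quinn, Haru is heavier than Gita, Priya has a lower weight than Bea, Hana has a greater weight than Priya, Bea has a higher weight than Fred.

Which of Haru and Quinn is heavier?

Quinn < Fred and Fred < Priya give Quinn < Priya.
Then Priya < Bea extends the chain to Bea.
With Bea < Sam: Quinn < Fred < Priya < Bea < Sam.
With Sam < Udo: Quinn < Fred < Priya < Bea < Sam < Udo.
Then Udo < Gita extends the chain to Gita.
With Gita < Haru: Quinn < Fred < Priya < Bea < Sam < Udo < Gita < Haru.
So Quinn < Haru; Haru is the heavier of the two.

Haru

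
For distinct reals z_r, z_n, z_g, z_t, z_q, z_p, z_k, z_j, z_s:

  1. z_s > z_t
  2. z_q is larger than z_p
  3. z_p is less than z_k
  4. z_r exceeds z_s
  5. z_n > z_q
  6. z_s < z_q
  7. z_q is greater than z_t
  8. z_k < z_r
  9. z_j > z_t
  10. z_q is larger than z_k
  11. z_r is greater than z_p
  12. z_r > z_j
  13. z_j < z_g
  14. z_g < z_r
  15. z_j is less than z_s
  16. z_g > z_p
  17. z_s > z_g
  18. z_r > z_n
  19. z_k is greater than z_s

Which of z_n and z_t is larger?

z_t < z_j < z_g < z_s < z_k < z_q < z_n, by transitivity through z_j, z_g, z_s, z_k, z_q.
So z_t < z_n; z_n is the larger of the two.

z_n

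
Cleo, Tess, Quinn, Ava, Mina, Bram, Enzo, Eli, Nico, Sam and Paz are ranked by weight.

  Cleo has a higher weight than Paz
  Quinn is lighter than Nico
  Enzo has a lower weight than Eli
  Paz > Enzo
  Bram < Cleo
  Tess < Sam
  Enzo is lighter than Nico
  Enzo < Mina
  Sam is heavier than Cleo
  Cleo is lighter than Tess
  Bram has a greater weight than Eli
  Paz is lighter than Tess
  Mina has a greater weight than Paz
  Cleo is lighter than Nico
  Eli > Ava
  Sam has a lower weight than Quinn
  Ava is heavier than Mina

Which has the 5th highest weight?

Chaining the given pairs: Enzo < Paz < Mina < Ava < Eli < Bram < Cleo < Tess < Sam < Quinn < Nico.
Counting 5 from the largest end gives Cleo.

Cleo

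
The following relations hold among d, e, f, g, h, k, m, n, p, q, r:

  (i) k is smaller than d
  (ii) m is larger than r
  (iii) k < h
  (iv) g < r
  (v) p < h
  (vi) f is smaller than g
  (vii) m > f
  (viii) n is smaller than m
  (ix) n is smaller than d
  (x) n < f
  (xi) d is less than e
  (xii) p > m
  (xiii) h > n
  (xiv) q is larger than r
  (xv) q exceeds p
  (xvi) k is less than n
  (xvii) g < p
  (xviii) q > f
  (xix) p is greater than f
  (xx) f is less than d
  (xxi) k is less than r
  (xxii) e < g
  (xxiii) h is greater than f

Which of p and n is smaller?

n

Link the given pairs in sequence: n < f; f < d; d < e; e < g; g < r; r < m; m < p.
Together: n < f < d < e < g < r < m < p.
So n < p; n is the smaller of the two.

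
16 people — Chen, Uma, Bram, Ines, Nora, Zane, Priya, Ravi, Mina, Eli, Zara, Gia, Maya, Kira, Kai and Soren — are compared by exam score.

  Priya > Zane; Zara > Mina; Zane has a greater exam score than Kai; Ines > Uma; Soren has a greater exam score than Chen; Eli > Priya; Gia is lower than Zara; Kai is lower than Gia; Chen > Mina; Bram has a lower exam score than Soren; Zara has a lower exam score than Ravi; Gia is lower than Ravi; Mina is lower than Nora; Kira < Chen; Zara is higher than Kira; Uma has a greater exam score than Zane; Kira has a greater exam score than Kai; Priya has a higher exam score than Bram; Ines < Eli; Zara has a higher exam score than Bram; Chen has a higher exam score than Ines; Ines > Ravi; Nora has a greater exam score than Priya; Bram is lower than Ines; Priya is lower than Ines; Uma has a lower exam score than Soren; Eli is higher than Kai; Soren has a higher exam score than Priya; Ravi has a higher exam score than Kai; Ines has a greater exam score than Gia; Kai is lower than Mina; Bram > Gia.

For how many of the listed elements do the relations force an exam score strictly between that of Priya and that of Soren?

Chaining upward from Priya reaches: Ines, Chen, Nora, Eli.
Chaining downward from Soren reaches: Kai, Gia, Bram, Zane, Mina, Kira, Uma, Zara, Ravi, Ines, Chen.
Strictly between Priya and Soren are those in both lists: Ines, Chen — 2 elements.

2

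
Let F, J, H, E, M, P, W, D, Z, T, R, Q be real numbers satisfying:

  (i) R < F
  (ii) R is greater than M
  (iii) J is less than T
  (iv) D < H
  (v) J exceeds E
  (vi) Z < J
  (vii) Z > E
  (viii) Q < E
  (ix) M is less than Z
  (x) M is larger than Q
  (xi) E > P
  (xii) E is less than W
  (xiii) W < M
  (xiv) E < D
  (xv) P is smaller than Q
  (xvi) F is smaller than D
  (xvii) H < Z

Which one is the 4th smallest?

Piecing the relations together gives one ordering: P < Q < E < W < M < R < F < D < H < Z < J < T.
The 4th smallest is W.

W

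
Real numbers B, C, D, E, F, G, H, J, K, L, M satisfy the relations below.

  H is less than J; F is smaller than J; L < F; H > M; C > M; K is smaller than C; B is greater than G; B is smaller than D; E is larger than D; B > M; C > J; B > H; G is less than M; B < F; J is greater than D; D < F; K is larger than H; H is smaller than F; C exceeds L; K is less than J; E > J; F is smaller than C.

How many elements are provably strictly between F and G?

The relations place G below F. An element lies strictly between them when it is forced above G and also forced below F.
Above G: {M, H, B, D, K, J, E, C}. Below F: {M, H, B, D, L}.
Intersection: {M, H, B, D} — 4.

4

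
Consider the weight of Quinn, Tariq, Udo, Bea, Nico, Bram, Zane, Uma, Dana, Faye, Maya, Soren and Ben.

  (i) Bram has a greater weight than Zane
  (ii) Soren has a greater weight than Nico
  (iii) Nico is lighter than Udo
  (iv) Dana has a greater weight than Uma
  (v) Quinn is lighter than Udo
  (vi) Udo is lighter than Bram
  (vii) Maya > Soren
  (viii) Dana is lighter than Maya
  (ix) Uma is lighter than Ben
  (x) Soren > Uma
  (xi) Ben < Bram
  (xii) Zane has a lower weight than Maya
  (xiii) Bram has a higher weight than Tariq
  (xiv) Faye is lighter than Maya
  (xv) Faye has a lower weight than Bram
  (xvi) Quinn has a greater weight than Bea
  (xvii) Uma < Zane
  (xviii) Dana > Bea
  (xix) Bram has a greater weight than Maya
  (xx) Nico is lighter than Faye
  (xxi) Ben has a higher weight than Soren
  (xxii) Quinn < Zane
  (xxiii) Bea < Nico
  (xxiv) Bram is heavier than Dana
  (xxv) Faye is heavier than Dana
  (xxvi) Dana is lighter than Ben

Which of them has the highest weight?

Bram

Chaining downward from Bram: directly below it, Udo, Dana, Faye, Zane, Maya, Tariq, Ben; then Bea, Quinn, Uma, Nico, Soren.
That covers every other element, and nothing is given above Bram, so Bram is the highest weight.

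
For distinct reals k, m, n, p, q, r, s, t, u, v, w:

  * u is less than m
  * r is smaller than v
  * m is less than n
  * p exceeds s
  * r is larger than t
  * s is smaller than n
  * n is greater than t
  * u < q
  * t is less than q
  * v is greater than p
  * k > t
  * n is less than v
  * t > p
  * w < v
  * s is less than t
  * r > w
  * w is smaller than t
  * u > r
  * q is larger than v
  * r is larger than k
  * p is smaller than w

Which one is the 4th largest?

m

The consecutive relations fix a unique order: s < p < w < t < k < r < u < m < n < v < q.
The 4th largest is m.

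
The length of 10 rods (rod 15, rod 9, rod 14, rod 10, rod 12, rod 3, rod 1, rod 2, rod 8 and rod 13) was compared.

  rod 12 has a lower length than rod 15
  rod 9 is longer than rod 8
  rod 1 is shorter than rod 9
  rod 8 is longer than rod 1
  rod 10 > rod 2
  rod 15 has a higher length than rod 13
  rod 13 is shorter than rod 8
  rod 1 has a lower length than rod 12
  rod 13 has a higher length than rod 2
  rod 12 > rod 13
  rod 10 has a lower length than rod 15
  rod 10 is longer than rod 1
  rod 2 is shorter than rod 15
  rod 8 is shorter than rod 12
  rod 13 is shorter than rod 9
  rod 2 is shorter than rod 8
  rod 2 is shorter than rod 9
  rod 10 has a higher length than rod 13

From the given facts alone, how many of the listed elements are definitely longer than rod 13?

5

Directly above rod 13: rod 8, rod 9, rod 12, rod 10, rod 15.
No other element is forced above rod 13 by the given relations, so the count is 5.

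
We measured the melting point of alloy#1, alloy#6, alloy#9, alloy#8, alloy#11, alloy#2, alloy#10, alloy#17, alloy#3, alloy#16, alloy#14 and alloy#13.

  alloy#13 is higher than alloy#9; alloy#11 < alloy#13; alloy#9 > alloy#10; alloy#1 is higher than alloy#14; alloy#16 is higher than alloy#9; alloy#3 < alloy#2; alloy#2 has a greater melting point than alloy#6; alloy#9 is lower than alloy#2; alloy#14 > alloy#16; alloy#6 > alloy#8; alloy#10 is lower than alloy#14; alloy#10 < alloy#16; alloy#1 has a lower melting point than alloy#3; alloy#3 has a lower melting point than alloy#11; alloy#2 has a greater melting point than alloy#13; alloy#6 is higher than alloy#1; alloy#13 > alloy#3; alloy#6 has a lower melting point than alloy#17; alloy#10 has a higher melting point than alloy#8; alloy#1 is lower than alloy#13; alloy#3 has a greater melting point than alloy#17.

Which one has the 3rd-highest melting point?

alloy#11

The consecutive relations fix a unique order: alloy#8 < alloy#10 < alloy#9 < alloy#16 < alloy#14 < alloy#1 < alloy#6 < alloy#17 < alloy#3 < alloy#11 < alloy#13 < alloy#2.
Counting 3 from the largest end gives alloy#11.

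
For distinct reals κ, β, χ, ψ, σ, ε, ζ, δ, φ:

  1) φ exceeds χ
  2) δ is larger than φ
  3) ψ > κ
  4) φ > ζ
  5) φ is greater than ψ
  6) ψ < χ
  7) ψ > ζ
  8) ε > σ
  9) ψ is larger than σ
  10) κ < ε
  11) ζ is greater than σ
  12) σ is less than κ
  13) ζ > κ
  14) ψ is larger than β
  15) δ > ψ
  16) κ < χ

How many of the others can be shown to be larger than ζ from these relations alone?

Directly above ζ: ψ, φ.
One step further: χ, δ (4 so far).
No other element is forced above ζ by the given relations, so the count is 4.

4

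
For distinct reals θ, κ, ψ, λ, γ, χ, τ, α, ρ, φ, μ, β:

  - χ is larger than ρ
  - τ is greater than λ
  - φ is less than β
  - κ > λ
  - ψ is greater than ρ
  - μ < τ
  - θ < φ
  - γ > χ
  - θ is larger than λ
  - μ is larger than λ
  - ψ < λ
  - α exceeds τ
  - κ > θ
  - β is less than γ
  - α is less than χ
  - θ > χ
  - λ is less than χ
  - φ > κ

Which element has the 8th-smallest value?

θ

Chaining the given pairs: ρ < ψ < λ < μ < τ < α < χ < θ < κ < φ < β < γ.
The 8th smallest is θ.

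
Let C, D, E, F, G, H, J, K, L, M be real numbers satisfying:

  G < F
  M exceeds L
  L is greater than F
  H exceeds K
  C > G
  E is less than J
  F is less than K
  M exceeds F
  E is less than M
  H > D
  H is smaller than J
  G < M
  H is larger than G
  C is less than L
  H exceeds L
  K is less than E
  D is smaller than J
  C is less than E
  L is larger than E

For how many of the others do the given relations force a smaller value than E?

Directly below E: C, K.
One step further: G, F (4 so far).
Nothing else is reachable below E; 4 in all.

4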